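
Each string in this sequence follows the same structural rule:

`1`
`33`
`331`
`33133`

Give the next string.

33133331

Each term (from the third on) is the previous term followed by the one before it: term 3 = 33·1 = 331.
So term 5 is 33133·331.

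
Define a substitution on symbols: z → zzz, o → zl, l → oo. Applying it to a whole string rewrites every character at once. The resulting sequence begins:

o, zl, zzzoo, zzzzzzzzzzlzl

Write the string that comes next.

zzzzzzzzzzzzzzzzzzzzzzzzzzzzzzoozzzoo

Replace each of the 13 characters of zzzzzzzzzzlzl in place — zzz zzz zzz zzz zzz zzz zzz zzz zzz zzz oo zzz oo — and concatenate.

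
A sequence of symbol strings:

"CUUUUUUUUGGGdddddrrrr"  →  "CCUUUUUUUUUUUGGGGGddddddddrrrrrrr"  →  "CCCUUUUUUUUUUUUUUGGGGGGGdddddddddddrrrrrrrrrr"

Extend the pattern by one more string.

CCCCUUUUUUUUUUUUUUUUUGGGGGGGGGddddddddddddddrrrrrrrrrrrrr

The n-th term is n-1 C's then 3n+2 U's then 2n-1 G's then 3n-1 d's then 3n-2 r's, where the shown terms are n = 2, 3, 4.
At n = 5 the blocks have lengths 4, 17, 9, 14, 13.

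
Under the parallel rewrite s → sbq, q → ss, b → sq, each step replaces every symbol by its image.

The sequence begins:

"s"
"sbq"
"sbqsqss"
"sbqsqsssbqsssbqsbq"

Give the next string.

Rewriting the 18 symbols of sbqsqsssbqsssbqsbq one by one yields sbq sq ss sbq ss sbq sbq sbq sq ss sbq sbq sbq sq ss sbq sq ss; concatenated:

sbqsqsssbqsssbqsbqsbqsqsssbqsbqsbqsqsssbqsqss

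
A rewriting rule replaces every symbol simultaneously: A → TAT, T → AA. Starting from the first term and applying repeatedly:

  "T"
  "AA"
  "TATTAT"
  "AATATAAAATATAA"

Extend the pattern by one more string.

Applying the rule to each of the 14 symbols of AATATAAAATATAA gives the pieces TAT TAT AA TAT AA TAT TAT TAT TAT AA TAT AA TAT TAT, which concatenate to the answer.

TATTATAATATAATATTATTATTATAATATAATATTAT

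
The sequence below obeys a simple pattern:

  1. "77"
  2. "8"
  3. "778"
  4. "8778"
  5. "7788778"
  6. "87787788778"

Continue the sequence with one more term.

Each term (from the third on) is the two preceding terms concatenated in order: term 3 = 77·8 = 778.
Continuing: 7788778 · 87787788778 gives term 7.

778877887787788778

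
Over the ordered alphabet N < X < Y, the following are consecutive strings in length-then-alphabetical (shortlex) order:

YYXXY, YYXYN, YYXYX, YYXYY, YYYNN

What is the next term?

The successor of YYYNN increments the rightmost position that isn't already Y and resets every position after it to N.

YYYNX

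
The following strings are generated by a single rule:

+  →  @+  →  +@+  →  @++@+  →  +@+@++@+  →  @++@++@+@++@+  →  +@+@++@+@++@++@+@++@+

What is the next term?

This is a Fibonacci-style word recurrence s(k) = s(k−2)·s(k−1): e.g. +·@+ = +@+.
So term 8 is @++@++@+@++@+·+@+@++@+@++@++@+@++@+.

@++@++@+@++@++@+@++@+@++@++@+@++@+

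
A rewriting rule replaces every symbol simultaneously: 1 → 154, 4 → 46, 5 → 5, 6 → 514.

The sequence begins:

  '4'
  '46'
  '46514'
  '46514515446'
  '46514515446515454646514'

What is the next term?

46514515446515454646514515454654651446514515446

Applying the rule to each of the 23 symbols of 46514515446515454646514 gives the pieces 46 514 5 154 46 5 154 5 46 46 514 5 154 5 46 5 46 514 46 514 5 154 46, which concatenate to the answer.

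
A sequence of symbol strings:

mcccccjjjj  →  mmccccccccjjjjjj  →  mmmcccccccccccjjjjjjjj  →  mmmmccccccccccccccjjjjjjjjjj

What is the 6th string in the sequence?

The n-th term is n m's then 3n+2 c's then 2n+2 j's (n = 1, 2, …).
At n = 6 the blocks have lengths 6, 20, 14.

mmmmmmccccccccccccccccccccjjjjjjjjjjjjjj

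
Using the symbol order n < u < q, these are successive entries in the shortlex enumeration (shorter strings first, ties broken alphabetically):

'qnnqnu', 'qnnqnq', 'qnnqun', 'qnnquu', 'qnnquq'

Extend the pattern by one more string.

qnnqqn

The successor of qnnquq increments the rightmost position that isn't already q and resets every position after it to n.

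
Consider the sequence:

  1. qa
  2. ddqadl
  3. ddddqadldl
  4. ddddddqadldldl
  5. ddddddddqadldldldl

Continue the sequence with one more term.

Every step adds dd to the front and dl to the end of the previous string.
Applying this once more to ddddddddqadldldldl:

ddddddddddqadldldldldl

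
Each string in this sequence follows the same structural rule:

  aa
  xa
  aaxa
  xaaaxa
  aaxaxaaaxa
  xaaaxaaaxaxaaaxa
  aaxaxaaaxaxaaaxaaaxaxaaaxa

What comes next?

This is a Fibonacci-style word recurrence s(k) = s(k−2)·s(k−1): e.g. aa·xa = aaxa.
So term 8 is xaaaxaaaxaxaaaxa·aaxaxaaaxaxaaaxaaaxaxaaaxa.

xaaaxaaaxaxaaaxaaaxaxaaaxaxaaaxaaaxaxaaaxa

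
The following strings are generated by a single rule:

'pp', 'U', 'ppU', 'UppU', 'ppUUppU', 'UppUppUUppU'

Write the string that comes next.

ppUUppUUppUppUUppU

This is a Fibonacci-style word recurrence s(k) = s(k−2)·s(k−1): e.g. pp·U = ppU.
So term 7 is ppUUppU·UppUppUUppU.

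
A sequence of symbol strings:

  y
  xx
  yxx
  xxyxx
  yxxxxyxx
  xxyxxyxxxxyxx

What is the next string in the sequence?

This is a Fibonacci-style word recurrence s(k) = s(k−2)·s(k−1): e.g. y·xx = yxx.
So term 7 is yxxxxyxx·xxyxxyxxxxyxx.

yxxxxyxxxxyxxyxxxxyxx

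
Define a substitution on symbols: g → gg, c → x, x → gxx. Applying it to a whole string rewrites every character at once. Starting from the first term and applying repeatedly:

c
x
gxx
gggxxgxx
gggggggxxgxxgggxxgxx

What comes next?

gggggggggggggggxxgxxgggxxgxxgggggggxxgxxgggxxgxx

Applying the rule to each of the 20 symbols of gggggggxxgxxgggxxgxx gives the pieces gg gg gg gg gg gg gg gxx gxx gg gxx gxx gg gg gg gxx gxx gg gxx gxx, which concatenate to the answer.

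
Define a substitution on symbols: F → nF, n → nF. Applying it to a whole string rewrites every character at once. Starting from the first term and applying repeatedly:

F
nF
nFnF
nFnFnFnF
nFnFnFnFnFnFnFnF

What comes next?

φ(nFnFnFnFnFnFnFnF) expands symbol-by-symbol to nF nF nF nF nF nF nF nF nF nF nF nF nF nF nF nF; joining the 16 pieces gives the next term.

nFnFnFnFnFnFnFnFnFnFnFnFnFnFnFnF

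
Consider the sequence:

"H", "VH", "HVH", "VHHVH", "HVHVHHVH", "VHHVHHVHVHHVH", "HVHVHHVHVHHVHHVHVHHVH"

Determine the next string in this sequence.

This is a Fibonacci-style word recurrence s(k) = s(k−2)·s(k−1): e.g. H·VH = HVH.
So term 8 is VHHVHHVHVHHVH·HVHVHHVHVHHVHHVHVHHVH.

VHHVHHVHVHHVHHVHVHHVHVHHVHHVHVHHVH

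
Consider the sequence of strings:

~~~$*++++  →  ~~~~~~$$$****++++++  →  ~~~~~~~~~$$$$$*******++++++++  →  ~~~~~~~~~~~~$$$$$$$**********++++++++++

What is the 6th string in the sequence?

~~~~~~~~~~~~~~~~~~$$$$$$$$$$$****************++++++++++++++

The n-th term is 3n ~'s then 2n-1 $'s then 3n-2 *'s then 2n+2 +'s (n = 1, 2, …).
At n = 6 the blocks have lengths 18, 11, 16, 14.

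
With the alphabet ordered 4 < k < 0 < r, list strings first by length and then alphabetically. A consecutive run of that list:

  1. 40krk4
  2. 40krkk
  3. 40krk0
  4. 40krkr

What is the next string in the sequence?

40kr04

Find the rightmost character of 40krkr below r, bump it to the next letter, and reset everything to its right to 4.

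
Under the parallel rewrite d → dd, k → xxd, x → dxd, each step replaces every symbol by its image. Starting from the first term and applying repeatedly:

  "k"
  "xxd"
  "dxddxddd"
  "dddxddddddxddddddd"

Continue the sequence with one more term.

dddddddxddddddddddddddxddddddddddddddd

Applying the rule to each of the 18 symbols of dddxddddddxddddddd gives the pieces dd dd dd dxd dd dd dd dd dd dd dxd dd dd dd dd dd dd dd, which concatenate to the answer.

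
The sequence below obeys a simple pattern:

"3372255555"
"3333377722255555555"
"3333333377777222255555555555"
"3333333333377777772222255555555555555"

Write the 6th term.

Term n consists of 3n-1 3's, followed by 2n-1 7's, followed by n+1 2's, followed by 3n+2 5's (n = 1, 2, …).
Setting n = 6 gives 17, 11, 7, 20 characters in each block.

3333333333333333377777777777222222255555555555555555555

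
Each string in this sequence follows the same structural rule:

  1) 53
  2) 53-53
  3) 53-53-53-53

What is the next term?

Each string is two copies of the previous one joined by '-'.
So the next term is two copies of 53-53-53-53 with '-' between the halves.

53-53-53-53-53-53-53-53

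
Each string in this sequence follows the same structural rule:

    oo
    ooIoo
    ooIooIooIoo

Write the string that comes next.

Every step duplicates the string with 'I' between the halves.
Doubling ooIooIooIoo with 'I' between the halves:

ooIooIooIooIooIooIooIoo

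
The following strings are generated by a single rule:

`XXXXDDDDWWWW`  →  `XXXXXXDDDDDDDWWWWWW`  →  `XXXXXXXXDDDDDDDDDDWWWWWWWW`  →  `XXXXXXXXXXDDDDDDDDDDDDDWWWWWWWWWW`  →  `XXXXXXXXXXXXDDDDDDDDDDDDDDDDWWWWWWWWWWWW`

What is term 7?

XXXXXXXXXXXXXXXXDDDDDDDDDDDDDDDDDDDDDDWWWWWWWWWWWWWWWW

Each string has the form X^{2n} D^{3n-2} W^{2n}, where the shown terms are n = 2, 3, 4, 5, 6.
For term 7, n = 8, so the run lengths are 16, 22, 16.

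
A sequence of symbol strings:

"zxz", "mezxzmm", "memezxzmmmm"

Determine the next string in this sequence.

mememezxzmmmmmm

Every step adds me to the front and mm to the end of the previous string.
One more step from memezxzmmmm gives the answer.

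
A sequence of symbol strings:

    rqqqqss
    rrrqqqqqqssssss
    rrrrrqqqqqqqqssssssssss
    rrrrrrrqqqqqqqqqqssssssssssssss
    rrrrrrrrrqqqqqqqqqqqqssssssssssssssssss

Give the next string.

rrrrrrrrrrrqqqqqqqqqqqqqqssssssssssssssssssssss

Each string has the form r^{2n-1} q^{2n+2} s^{4n-2} (n = 1, 2, …).
At n = 6 the blocks have lengths 11, 14, 22.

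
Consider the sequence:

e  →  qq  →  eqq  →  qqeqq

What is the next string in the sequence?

From term 3 onward, concatenate the second-to-last term with the last: e·qq = eqq, qq·eqq = qqeqq, …
Continuing: eqq · qqeqq gives term 5.

eqqqqeqq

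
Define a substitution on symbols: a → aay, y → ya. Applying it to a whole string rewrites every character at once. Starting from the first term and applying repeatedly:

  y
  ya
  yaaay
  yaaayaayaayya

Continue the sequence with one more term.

Rewriting the 13 symbols of yaaayaayaayya one by one yields ya aay aay aay ya aay aay ya aay aay ya ya aay; concatenated:

yaaayaayaayyaaayaayyaaayaayyayaaay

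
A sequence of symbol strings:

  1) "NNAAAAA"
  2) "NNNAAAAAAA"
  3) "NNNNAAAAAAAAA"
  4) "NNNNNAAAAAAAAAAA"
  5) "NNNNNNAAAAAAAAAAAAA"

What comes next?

Term n consists of n-1 N's, followed by 2n-1 A's, where the shown terms are n = 3, 4, 5, 6, 7.
At n = 8 the blocks have lengths 7, 15.

NNNNNNNAAAAAAAAAAAAAAA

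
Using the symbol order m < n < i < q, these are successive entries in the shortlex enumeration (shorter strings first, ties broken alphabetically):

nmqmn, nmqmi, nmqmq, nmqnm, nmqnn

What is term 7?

Continuing the enumeration 2 steps past nmqnn: nmqnn → nmqni → (answer).

nmqnq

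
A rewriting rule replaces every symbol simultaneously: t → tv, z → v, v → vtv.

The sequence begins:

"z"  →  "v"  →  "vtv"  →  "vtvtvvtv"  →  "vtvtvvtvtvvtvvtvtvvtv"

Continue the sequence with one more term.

vtvtvvtvtvvtvvtvtvvtvtvvtvvtvtvvtvvtvtvvtvtvvtvvtvtvvtv

φ(vtvtvvtvtvvtvvtvtvvtv) expands symbol-by-symbol to vtv tv vtv tv vtv vtv tv vtv tv vtv vtv tv vtv vtv tv vtv tv vtv vtv tv vtv; joining the 21 pieces gives the next term.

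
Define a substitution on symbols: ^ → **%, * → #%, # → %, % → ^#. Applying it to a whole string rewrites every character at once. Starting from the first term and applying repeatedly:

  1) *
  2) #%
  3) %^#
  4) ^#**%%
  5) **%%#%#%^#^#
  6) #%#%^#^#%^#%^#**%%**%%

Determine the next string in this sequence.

Rewriting the 22 symbols of #%#%^#^#%^#%^#**%%**%% one by one yields % ^# % ^# **% % **% % ^# **% % ^# **% % #% #% ^# ^# #% #% ^# ^#; concatenated:

%^#%^#**%%**%%^#**%%^#**%%#%#%^#^##%#%^#^#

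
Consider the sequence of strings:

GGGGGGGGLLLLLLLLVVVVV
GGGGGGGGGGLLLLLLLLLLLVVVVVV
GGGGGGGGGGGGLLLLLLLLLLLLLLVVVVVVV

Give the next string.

GGGGGGGGGGGGGGLLLLLLLLLLLLLLLLLVVVVVVVV

Term n consists of 2n+2 G's, followed by 3n-1 L's, followed by n+2 V's, where the shown terms are n = 3, 4, 5.
At n = 6 the blocks have lengths 14, 17, 8.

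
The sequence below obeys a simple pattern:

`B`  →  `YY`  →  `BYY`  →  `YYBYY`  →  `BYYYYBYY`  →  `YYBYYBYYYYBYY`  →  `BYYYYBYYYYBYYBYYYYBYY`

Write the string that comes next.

This is a Fibonacci-style word recurrence s(k) = s(k−2)·s(k−1): e.g. B·YY = BYY.
The next term joins YYBYYBYYYYBYY and BYYYYBYYYYBYYBYYYYBYY.

YYBYYBYYYYBYYBYYYYBYYYYBYYBYYYYBYY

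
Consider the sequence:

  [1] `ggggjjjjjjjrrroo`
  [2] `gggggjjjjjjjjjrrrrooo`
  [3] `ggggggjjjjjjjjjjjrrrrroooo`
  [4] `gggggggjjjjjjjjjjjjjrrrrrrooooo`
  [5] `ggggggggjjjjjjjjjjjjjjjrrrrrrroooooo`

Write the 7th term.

Reading off run lengths: g runs 4, 5, 6, 7, 8; j runs 7, 9, 11, 13, 15; r runs 3, 4, 5, 6, 7; o runs 2, 3, 4, 5, 6 — each is linear in n, where the shown terms are n = 3, 4, 5, 6, 7.
For term 7, n = 9, so the run lengths are 10, 19, 9, 8.

ggggggggggjjjjjjjjjjjjjjjjjjjrrrrrrrrroooooooo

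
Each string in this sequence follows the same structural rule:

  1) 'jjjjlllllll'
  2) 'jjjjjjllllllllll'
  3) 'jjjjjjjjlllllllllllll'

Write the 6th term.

jjjjjjjjjjjjjjllllllllllllllllllllll

Each string has the form j^{2n} l^{3n+1}, where the shown terms are n = 2, 3, 4.
At n = 7 the blocks have lengths 14, 22.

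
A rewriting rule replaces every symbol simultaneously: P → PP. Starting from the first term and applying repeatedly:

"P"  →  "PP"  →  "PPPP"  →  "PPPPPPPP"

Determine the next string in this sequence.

PPPPPPPPPPPPPPPP

Rewriting each symbol of PPPPPPPP: P→PP, P→PP, P→PP, P→PP, P→PP, P→PP, P→PP, P→PP, which concatenates to PP PP PP PP PP PP PP PP.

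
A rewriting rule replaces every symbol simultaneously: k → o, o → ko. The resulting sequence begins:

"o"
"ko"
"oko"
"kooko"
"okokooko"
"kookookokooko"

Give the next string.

okokookokookookokooko

φ(kookookokooko) expands symbol-by-symbol to o ko ko o ko ko o ko o ko ko o ko; joining the 13 pieces gives the next term.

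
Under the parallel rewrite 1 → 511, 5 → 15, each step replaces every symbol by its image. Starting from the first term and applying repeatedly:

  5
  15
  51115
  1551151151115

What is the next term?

Replace each of the 13 characters of 1551151151115 in place — 511 15 15 511 511 15 511 511 15 511 511 511 15 — and concatenate.

5111515511511155115111551151151115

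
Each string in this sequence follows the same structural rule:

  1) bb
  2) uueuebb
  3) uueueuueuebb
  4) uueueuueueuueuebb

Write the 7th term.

The strings grow by a fixed prefix uueue each time.
From uueueuueueuueuebb, 3 further steps: uueueuueueuueuebb → uueueuueueuueueuueuebb → uueueuueueuueueuueueuueuebb → (answer).

uueueuueueuueueuueueuueueuueuebb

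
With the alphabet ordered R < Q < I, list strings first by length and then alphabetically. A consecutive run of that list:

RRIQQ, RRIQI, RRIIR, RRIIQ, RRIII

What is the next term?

RQRRR

Treat RRIII as a base-3 numeral over the given alphabet and add one, carrying through any trailing I's.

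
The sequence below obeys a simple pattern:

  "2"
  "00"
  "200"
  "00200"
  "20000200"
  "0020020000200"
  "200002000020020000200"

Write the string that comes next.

This is a Fibonacci-style word recurrence s(k) = s(k−2)·s(k−1): e.g. 2·00 = 200.
The next term joins 0020020000200 and 200002000020020000200.

0020020000200200002000020020000200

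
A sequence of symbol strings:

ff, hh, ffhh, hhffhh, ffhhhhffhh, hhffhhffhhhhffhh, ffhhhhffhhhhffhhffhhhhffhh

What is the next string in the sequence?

This is a Fibonacci-style word recurrence s(k) = s(k−2)·s(k−1): e.g. ff·hh = ffhh.
Continuing: hhffhhffhhhhffhh · ffhhhhffhhhhffhhffhhhhffhh gives term 8.

hhffhhffhhhhffhhffhhhhffhhhhffhhffhhhhffhh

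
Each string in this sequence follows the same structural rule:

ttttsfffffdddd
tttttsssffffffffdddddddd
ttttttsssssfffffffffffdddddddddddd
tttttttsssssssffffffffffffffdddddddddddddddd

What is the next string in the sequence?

Term n consists of n+3 t's, followed by 2n-1 s's, followed by 3n+2 f's, followed by 4n d's (n = 1, 2, …).
Setting n = 5 gives 8, 9, 17, 20 characters in each block.

ttttttttsssssssssfffffffffffffffffdddddddddddddddddddd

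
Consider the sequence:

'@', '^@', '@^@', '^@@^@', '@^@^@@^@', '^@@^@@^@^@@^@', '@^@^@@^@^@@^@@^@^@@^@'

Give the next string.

^@@^@@^@^@@^@@^@^@@^@^@@^@@^@^@@^@

This is a Fibonacci-style word recurrence s(k) = s(k−2)·s(k−1): e.g. @·^@ = @^@.
So term 8 is ^@@^@@^@^@@^@·@^@^@@^@^@@^@@^@^@@^@.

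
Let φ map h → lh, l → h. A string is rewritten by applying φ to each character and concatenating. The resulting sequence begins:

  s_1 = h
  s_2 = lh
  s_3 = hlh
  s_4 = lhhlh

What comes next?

hlhlhhlh

Apply φ to lhhlh symbol by symbol: l→h, h→lh, h→lh, l→h, h→lh; joined: h lh lh h lh.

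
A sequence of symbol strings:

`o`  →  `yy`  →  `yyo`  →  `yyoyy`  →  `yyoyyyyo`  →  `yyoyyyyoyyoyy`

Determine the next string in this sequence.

yyoyyyyoyyoyyyyoyyyyo

From term 3 onward, concatenate the last term with the second-to-last: yy·o = yyo, yyo·yy = yyoyy, …
The next term joins yyoyyyyoyyoyy and yyoyyyyo.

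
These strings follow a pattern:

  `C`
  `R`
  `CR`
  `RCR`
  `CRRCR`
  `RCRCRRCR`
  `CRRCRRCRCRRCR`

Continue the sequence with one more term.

From term 3 onward, concatenate the second-to-last term with the last: C·R = CR, R·CR = RCR, …
So term 8 is RCRCRRCR·CRRCRRCRCRRCR.

RCRCRRCRCRRCRRCRCRRCR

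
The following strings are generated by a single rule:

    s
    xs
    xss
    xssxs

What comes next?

xssxsxss

Each term (from the third on) is the previous term followed by the one before it: term 3 = xs·s = xss.
So term 5 is xssxs·xss.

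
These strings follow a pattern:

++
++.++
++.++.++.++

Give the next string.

s(k+1) = s(k)·.·s(k) — each term doubles the last with '.' between the halves.
Doubling ++.++.++.++ with '.' between the halves:

++.++.++.++.++.++.++.++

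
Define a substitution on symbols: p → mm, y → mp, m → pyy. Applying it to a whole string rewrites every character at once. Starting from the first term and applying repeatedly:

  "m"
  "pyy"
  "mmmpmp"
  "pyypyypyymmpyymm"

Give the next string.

mmmpmpmmmpmpmmmpmppyypyymmmpmppyypyy

Replace each of the 16 characters of pyypyypyymmpyymm in place — mm mp mp mm mp mp mm mp mp pyy pyy mm mp mp pyy pyy — and concatenate.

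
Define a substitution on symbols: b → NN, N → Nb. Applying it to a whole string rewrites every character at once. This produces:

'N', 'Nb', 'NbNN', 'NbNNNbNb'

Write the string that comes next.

Expanding NbNNNbNb: N→Nb, b→NN, N→Nb, N→Nb, N→Nb, b→NN, N→Nb, b→NN. Concatenated: Nb NN Nb Nb Nb NN Nb NN.

NbNNNbNbNbNNNbNN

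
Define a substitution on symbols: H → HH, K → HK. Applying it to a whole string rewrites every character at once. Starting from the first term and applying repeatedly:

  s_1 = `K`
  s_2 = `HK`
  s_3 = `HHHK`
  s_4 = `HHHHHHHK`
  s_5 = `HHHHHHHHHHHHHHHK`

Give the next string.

Rewriting the 16 symbols of HHHHHHHHHHHHHHHK one by one yields HH HH HH HH HH HH HH HH HH HH HH HH HH HH HH HK; concatenated:

HHHHHHHHHHHHHHHHHHHHHHHHHHHHHHHK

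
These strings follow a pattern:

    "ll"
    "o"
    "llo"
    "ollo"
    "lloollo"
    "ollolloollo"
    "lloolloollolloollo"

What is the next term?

ollolloollolloolloollolloollo

This is a Fibonacci-style word recurrence s(k) = s(k−2)·s(k−1): e.g. ll·o = llo.
The next term joins ollolloollo and lloolloollolloollo.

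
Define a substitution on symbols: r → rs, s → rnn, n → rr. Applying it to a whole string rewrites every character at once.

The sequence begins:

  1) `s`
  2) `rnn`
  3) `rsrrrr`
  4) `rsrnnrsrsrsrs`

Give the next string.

φ(rsrnnrsrsrsrs) expands symbol-by-symbol to rs rnn rs rr rr rs rnn rs rnn rs rnn rs rnn; joining the 13 pieces gives the next term.

rsrnnrsrrrrrsrnnrsrnnrsrnnrsrnn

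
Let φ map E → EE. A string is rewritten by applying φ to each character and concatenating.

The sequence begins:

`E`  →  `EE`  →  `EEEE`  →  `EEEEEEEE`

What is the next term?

Expanding EEEEEEEE: E→EE, E→EE, E→EE, E→EE, E→EE, E→EE, E→EE, E→EE. Concatenated: EE EE EE EE EE EE EE EE.

EEEEEEEEEEEEEEEE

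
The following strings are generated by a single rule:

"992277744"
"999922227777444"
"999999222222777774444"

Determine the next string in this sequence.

Each string has the form 9^{2n} 2^{2n} 7^{n+2} 4^{n+1} (n = 1, 2, …).
For the next term, n = 4, so the run lengths are 8, 8, 6, 5.

999999992222222277777744444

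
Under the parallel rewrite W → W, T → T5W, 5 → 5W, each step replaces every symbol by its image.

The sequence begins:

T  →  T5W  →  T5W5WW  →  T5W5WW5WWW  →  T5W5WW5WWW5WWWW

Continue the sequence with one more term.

Rewriting the 15 symbols of T5W5WW5WWW5WWWW one by one yields T5W 5W W 5W W W 5W W W W 5W W W W W; concatenated:

T5W5WW5WWW5WWWW5WWWWW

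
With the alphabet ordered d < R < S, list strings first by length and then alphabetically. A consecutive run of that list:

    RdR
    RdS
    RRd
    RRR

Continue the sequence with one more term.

RRS

The successor of RRR increments the rightmost position that isn't already S and resets every position after it to d.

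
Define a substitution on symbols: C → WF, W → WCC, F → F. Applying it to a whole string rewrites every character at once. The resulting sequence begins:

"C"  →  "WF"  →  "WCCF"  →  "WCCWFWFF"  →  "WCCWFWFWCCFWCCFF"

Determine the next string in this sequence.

Applying the rule to each of the 16 symbols of WCCWFWFWCCFWCCFF gives the pieces WCC WF WF WCC F WCC F WCC WF WF F WCC WF WF F F, which concatenate to the answer.

WCCWFWFWCCFWCCFWCCWFWFFWCCWFWFFF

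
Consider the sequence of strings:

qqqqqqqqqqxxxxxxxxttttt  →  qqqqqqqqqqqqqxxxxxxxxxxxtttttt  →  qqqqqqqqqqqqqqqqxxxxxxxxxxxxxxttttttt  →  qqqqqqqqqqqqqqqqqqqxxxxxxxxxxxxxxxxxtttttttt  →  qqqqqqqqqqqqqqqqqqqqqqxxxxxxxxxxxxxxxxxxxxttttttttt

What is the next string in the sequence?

Term n consists of 3n+1 q's, followed by 3n-1 x's, followed by n+2 t's, where the shown terms are n = 3, 4, 5, 6, 7.
Setting n = 8 gives 25, 23, 10 characters in each block.

qqqqqqqqqqqqqqqqqqqqqqqqqxxxxxxxxxxxxxxxxxxxxxxxtttttttttt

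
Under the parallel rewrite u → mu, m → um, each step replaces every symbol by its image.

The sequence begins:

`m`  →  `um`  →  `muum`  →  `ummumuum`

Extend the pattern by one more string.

muumummuummumuum

Expanding ummumuum: u→mu, m→um, m→um, u→mu, m→um, u→mu, u→mu, m→um. Concatenated: mu um um mu um mu mu um.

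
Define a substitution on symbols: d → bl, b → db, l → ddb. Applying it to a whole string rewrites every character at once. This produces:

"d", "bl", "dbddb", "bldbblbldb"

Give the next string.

Rewriting each symbol of bldbblbldb: b→db, l→ddb, d→bl, b→db, b→db, l→ddb, b→db, l→ddb, d→bl, b→db, which concatenates to db ddb bl db db ddb db ddb bl db.

dbddbbldbdbddbdbddbbldb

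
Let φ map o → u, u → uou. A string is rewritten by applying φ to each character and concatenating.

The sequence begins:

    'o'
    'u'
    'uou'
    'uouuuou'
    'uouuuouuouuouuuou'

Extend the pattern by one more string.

φ(uouuuouuouuouuuou) expands symbol-by-symbol to uou u uou uou uou u uou uou u uou uou u uou uou uou u uou; joining the 17 pieces gives the next term.

uouuuouuouuouuuouuouuuouuouuuouuouuouuuou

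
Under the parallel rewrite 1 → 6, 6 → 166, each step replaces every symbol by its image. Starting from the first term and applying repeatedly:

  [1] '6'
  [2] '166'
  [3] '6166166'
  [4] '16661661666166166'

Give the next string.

61661661666166166616616616661661666166166

Applying the rule to each of the 17 symbols of 16661661666166166 gives the pieces 6 166 166 166 6 166 166 6 166 166 166 6 166 166 6 166 166, which concatenate to the answer.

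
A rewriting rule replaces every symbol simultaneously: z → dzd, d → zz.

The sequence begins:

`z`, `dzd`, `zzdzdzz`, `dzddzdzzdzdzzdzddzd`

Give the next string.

zzdzdzzzzdzdzzdzddzdzzdzdzzdzddzdzzdzdzzzzdzdzz

Applying the rule to each of the 19 symbols of dzddzdzzdzdzzdzddzd gives the pieces zz dzd zz zz dzd zz dzd dzd zz dzd zz dzd dzd zz dzd zz zz dzd zz, which concatenate to the answer.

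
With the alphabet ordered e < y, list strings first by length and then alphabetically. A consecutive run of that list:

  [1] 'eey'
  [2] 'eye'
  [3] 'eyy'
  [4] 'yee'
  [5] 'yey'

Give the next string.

The successor of yey increments the rightmost position that isn't already y and resets every position after it to e.

yye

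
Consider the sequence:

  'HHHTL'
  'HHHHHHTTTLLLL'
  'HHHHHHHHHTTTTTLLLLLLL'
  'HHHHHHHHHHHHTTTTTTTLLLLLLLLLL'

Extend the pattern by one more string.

HHHHHHHHHHHHHHHTTTTTTTTTLLLLLLLLLLLLL

Term n consists of 3n H's, followed by 2n-1 T's, followed by 3n-2 L's (n = 1, 2, …).
Setting n = 5 gives 15, 9, 13 characters in each block.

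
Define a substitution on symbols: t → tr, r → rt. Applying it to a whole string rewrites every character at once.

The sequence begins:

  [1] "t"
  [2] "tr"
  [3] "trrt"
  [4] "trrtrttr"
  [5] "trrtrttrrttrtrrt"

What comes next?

trrtrttrrttrtrrtrttrtrrttrrtrttr

Replace each of the 16 characters of trrtrttrrttrtrrt in place — tr rt rt tr rt tr tr rt rt tr tr rt tr rt rt tr — and concatenate.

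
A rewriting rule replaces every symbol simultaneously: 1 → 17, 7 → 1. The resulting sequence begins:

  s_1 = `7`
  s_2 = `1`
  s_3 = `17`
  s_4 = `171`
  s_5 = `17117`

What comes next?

Expanding 17117: 1→17, 7→1, 1→17, 1→17, 7→1. Concatenated: 17 1 17 17 1.

17117171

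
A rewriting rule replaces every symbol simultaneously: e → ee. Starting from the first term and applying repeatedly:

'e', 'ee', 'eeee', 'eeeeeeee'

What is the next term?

Expanding eeeeeeee: e→ee, e→ee, e→ee, e→ee, e→ee, e→ee, e→ee, e→ee. Concatenated: ee ee ee ee ee ee ee ee.

eeeeeeeeeeeeeeee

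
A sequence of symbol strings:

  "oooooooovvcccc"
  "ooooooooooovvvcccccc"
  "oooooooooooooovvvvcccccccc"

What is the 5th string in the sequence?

Reading off run lengths: o runs 8, 11, 14; v runs 2, 3, 4; c runs 4, 6, 8 — each is linear in n, where the shown terms are n = 2, 3, 4.
At n = 6 the blocks have lengths 20, 6, 12.

oooooooooooooooooooovvvvvvcccccccccccc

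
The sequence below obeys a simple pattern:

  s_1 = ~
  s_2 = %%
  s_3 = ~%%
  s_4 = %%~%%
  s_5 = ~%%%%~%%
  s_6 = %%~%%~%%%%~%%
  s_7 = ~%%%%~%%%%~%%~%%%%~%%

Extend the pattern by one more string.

From term 3 onward, concatenate the second-to-last term with the last: ~·%% = ~%%, %%·~%% = %%~%%, …
Continuing: %%~%%~%%%%~%% · ~%%%%~%%%%~%%~%%%%~%% gives term 8.

%%~%%~%%%%~%%~%%%%~%%%%~%%~%%%%~%%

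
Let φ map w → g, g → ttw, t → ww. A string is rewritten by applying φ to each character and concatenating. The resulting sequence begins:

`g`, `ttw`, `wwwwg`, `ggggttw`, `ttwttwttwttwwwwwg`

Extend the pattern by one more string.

wwwwgwwwwgwwwwgwwwwgggggttw

Applying the rule to each of the 17 symbols of ttwttwttwttwwwwwg gives the pieces ww ww g ww ww g ww ww g ww ww g g g g g ttw, which concatenate to the answer.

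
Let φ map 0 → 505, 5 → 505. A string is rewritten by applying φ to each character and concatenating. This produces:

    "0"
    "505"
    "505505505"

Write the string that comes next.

Expanding 505505505: 5→505, 0→505, 5→505, 5→505, 0→505, 5→505, 5→505, 0→505, 5→505. Concatenated: 505 505 505 505 505 505 505 505 505.

505505505505505505505505505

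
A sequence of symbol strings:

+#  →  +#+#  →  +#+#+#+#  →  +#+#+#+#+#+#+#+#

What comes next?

Every step duplicates the string.
One more doubling of +#+#+#+#+#+#+#+# gives the answer.

+#+#+#+#+#+#+#+#+#+#+#+#+#+#+#+#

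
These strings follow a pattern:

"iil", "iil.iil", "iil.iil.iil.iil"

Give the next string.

Each string is two copies of the previous one joined by '.'.
One more doubling of iil.iil.iil.iil gives the answer.

iil.iil.iil.iil.iil.iil.iil.iil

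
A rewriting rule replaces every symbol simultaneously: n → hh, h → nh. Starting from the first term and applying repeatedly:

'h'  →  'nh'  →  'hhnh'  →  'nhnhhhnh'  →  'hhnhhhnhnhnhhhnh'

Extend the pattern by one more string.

Replace each of the 16 characters of hhnhhhnhnhnhhhnh in place — nh nh hh nh nh nh hh nh hh nh hh nh nh nh hh nh — and concatenate.

nhnhhhnhnhnhhhnhhhnhhhnhnhnhhhnh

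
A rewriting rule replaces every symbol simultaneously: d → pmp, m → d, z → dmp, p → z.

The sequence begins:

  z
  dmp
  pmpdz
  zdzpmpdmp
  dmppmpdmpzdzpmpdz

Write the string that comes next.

Rewriting the 17 symbols of dmppmpdmpzdzpmpdz one by one yields pmp d z z d z pmp d z dmp pmp dmp z d z pmp dmp; concatenated:

pmpdzzdzpmpdzdmppmpdmpzdzpmpdmp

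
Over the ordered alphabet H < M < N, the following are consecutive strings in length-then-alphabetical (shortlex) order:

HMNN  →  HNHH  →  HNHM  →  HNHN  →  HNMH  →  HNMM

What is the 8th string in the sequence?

HNNH

Stepping forward 2 times from HNMM: HNMM → HNMN, then the target.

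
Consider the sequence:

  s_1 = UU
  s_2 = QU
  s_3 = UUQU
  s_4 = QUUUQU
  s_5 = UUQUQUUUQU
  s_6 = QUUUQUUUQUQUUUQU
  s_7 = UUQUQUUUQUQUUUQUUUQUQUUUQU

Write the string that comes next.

From term 3 onward, concatenate the second-to-last term with the last: UU·QU = UUQU, QU·UUQU = QUUUQU, …
The next term joins QUUUQUUUQUQUUUQU and UUQUQUUUQUQUUUQUUUQUQUUUQU.

QUUUQUUUQUQUUUQUUUQUQUUUQUQUUUQUUUQUQUUUQU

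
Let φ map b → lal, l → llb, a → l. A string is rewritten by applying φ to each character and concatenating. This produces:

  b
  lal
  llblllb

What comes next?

Expanding llblllb: l→llb, l→llb, b→lal, l→llb, l→llb, l→llb, b→lal. Concatenated: llb llb lal llb llb llb lal.

llbllblalllbllbllblal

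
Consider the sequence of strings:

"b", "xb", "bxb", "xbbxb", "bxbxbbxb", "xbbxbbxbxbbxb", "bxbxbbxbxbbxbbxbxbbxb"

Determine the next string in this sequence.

From term 3 onward, concatenate the second-to-last term with the last: b·xb = bxb, xb·bxb = xbbxb, …
Continuing: xbbxbbxbxbbxb · bxbxbbxbxbbxbbxbxbbxb gives term 8.

xbbxbbxbxbbxbbxbxbbxbxbbxbbxbxbbxb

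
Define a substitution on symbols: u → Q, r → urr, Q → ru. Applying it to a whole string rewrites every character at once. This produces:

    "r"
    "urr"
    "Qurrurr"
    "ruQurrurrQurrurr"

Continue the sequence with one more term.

φ(ruQurrurrQurrurr) expands symbol-by-symbol to urr Q ru Q urr urr Q urr urr ru Q urr urr Q urr urr; joining the 16 pieces gives the next term.

urrQruQurrurrQurrurrruQurrurrQurrurr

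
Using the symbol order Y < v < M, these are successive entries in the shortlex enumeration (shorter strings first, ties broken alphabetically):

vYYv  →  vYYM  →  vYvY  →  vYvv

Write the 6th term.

vYMY

Advancing 2 positions from vYvv through vYvv → vYvM reaches term 6.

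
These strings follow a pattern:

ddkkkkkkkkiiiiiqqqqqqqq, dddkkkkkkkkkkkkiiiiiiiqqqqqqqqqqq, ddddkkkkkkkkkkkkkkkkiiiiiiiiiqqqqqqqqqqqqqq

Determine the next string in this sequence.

dddddkkkkkkkkkkkkkkkkkkkkiiiiiiiiiiiqqqqqqqqqqqqqqqqq

Term n consists of n d's, followed by 4n k's, followed by 2n+1 i's, followed by 3n+2 q's, where the shown terms are n = 2, 3, 4.
Setting n = 5 gives 5, 20, 11, 17 characters in each block.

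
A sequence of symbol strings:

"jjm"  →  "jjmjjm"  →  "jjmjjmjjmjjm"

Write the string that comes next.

Every step duplicates the string.
Doubling jjmjjmjjmjjm:

jjmjjmjjmjjmjjmjjmjjmjjm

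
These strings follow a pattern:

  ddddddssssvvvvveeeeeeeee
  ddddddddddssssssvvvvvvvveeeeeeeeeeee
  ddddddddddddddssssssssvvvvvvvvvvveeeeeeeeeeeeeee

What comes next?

ddddddddddddddddddssssssssssvvvvvvvvvvvvvveeeeeeeeeeeeeeeeee

Each string has the form d^{4n-2} s^{2n} v^{3n-1} e^{3n+3}, where the shown terms are n = 2, 3, 4.
Setting n = 5 gives 18, 10, 14, 18 characters in each block.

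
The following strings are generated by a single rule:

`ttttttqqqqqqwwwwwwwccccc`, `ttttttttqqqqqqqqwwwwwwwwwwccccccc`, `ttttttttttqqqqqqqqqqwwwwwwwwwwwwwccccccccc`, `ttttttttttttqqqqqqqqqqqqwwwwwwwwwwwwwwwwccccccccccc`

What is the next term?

ttttttttttttttqqqqqqqqqqqqqqwwwwwwwwwwwwwwwwwwwccccccccccccc

Reading off run lengths: t runs 6, 8, 10, 12; q runs 6, 8, 10, 12; w runs 7, 10, 13, 16; c runs 5, 7, 9, 11 — each is linear in n, where the shown terms are n = 2, 3, 4, 5.
Setting n = 6 gives 14, 14, 19, 13 characters in each block.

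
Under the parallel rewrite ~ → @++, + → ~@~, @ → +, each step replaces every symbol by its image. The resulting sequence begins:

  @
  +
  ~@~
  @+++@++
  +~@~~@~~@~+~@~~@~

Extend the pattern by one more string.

Replace each of the 17 characters of +~@~~@~~@~+~@~~@~ in place — ~@~ @++ + @++ @++ + @++ @++ + @++ ~@~ @++ + @++ @++ + @++ — and concatenate.

~@~@+++@++@+++@++@+++@++~@~@+++@++@+++@++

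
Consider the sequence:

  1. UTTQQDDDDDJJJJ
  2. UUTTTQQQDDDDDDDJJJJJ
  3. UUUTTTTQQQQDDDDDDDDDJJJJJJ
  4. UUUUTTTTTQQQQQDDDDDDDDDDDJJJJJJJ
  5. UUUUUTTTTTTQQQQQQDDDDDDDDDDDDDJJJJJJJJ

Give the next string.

Term n consists of n U's, followed by n+1 T's, followed by n+1 Q's, followed by 2n+3 D's, followed by n+3 J's (n = 1, 2, …).
At n = 6 the blocks have lengths 6, 7, 7, 15, 9.

UUUUUUTTTTTTTQQQQQQQDDDDDDDDDDDDDDDJJJJJJJJJ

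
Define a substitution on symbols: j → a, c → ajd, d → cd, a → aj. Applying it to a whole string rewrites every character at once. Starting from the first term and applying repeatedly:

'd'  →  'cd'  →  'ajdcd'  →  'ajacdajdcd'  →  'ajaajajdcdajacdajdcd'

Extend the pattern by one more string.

Rewriting the 20 symbols of ajaajajdcdajacdajdcd one by one yields aj a aj aj a aj a cd ajd cd aj a aj ajd cd aj a cd ajd cd; concatenated:

ajaajajaajacdajdcdajaajajdcdajacdajdcd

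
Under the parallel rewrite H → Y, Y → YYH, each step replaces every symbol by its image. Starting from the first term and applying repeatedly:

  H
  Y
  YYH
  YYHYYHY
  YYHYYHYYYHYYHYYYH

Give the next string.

YYHYYHYYYHYYHYYYHYYHYYHYYYHYYHYYYHYYHYYHY

φ(YYHYYHYYYHYYHYYYH) expands symbol-by-symbol to YYH YYH Y YYH YYH Y YYH YYH YYH Y YYH YYH Y YYH YYH YYH Y; joining the 17 pieces gives the next term.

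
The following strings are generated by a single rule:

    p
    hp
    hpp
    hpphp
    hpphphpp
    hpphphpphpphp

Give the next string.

From term 3 onward, concatenate the last term with the second-to-last: hp·p = hpp, hpp·hp = hpphp, …
So term 7 is hpphphpphpphp·hpphphpp.

hpphphpphpphphpphphpp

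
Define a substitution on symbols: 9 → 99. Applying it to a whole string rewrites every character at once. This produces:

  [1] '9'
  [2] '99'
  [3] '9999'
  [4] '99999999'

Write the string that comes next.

9999999999999999

Expanding 99999999: 9→99, 9→99, 9→99, 9→99, 9→99, 9→99, 9→99, 9→99. Concatenated: 99 99 99 99 99 99 99 99.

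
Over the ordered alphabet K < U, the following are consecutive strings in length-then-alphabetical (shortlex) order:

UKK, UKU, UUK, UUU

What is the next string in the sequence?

UUU is the last string of length 3, so the next is the first of length 4: K repeated 4 times.

KKKK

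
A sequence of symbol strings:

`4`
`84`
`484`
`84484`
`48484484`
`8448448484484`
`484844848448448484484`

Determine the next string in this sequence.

8448448484484484844848448448484484

From term 3 onward, concatenate the second-to-last term with the last: 4·84 = 484, 84·484 = 84484, …
So term 8 is 8448448484484·484844848448448484484.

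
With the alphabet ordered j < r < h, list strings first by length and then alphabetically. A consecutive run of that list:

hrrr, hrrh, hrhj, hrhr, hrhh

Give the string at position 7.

Advancing 2 positions from hrhh through hrhh → hhjj reaches term 7.

hhjr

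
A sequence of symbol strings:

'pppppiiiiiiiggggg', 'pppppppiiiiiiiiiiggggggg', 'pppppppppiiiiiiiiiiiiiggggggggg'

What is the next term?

Term n consists of 2n+1 p's, followed by 3n+1 i's, followed by 2n+1 g's, where the shown terms are n = 2, 3, 4.
Setting n = 5 gives 11, 16, 11 characters in each block.

pppppppppppiiiiiiiiiiiiiiiiggggggggggg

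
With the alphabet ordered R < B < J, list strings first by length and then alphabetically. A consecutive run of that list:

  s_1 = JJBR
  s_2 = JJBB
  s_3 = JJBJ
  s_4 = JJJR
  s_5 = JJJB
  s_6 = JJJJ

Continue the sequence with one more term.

JJJJ is the last string of length 4, so the next is the first of length 5: R repeated 5 times.

RRRRR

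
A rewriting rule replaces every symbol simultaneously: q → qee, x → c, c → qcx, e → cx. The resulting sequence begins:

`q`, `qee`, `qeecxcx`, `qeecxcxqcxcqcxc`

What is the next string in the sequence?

Replace each of the 15 characters of qeecxcxqcxcqcxc in place — qee cx cx qcx c qcx c qee qcx c qcx qee qcx c qcx — and concatenate.

qeecxcxqcxcqcxcqeeqcxcqcxqeeqcxcqcx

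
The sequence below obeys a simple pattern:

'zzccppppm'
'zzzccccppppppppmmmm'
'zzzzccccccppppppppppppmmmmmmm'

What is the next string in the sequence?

The n-th term is n+1 z's then 2n c's then 4n p's then 3n-2 m's (n = 1, 2, …).
Setting n = 4 gives 5, 8, 16, 10 characters in each block.

zzzzzccccccccppppppppppppppppmmmmmmmmmm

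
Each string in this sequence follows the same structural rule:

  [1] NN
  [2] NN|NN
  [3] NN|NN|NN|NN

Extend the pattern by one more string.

Every step duplicates the string with '|' between the halves.
Doubling NN|NN|NN|NN with '|' between the halves:

NN|NN|NN|NN|NN|NN|NN|NN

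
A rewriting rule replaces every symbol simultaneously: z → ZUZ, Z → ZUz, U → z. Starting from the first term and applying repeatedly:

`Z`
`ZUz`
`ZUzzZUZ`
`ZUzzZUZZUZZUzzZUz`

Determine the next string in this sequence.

Rewriting the 17 symbols of ZUzzZUZZUZZUzzZUz one by one yields ZUz z ZUZ ZUZ ZUz z ZUz ZUz z ZUz ZUz z ZUZ ZUZ ZUz z ZUZ; concatenated:

ZUzzZUZZUZZUzzZUzZUzzZUzZUzzZUZZUZZUzzZUZ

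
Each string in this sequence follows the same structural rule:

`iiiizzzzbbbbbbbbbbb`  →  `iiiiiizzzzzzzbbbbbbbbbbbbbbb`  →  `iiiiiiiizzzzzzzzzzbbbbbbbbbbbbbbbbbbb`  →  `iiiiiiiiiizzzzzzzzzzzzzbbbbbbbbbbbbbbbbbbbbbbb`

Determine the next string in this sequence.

iiiiiiiiiiiizzzzzzzzzzzzzzzzbbbbbbbbbbbbbbbbbbbbbbbbbbb

Term n consists of 2n i's, followed by 3n-2 z's, followed by 4n+3 b's, where the shown terms are n = 2, 3, 4, 5.
At n = 6 the blocks have lengths 12, 16, 27.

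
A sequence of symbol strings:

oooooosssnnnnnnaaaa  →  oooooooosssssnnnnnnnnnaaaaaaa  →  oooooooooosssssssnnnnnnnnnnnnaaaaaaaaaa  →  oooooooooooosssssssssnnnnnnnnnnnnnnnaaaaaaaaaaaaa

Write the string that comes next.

Term n consists of 2n+2 o's, followed by 2n-1 s's, followed by 3n n's, followed by 3n-2 a's, where the shown terms are n = 2, 3, 4, 5.
For the next term, n = 6, so the run lengths are 14, 11, 18, 16.

oooooooooooooosssssssssssnnnnnnnnnnnnnnnnnnaaaaaaaaaaaaaaaa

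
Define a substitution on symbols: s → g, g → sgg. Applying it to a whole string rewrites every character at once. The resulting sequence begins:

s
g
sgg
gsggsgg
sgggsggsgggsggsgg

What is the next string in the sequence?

Applying the rule to each of the 17 symbols of sgggsggsgggsggsgg gives the pieces g sgg sgg sgg g sgg sgg g sgg sgg sgg g sgg sgg g sgg sgg, which concatenate to the answer.

gsggsggsgggsggsgggsggsggsgggsggsgggsggsgg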